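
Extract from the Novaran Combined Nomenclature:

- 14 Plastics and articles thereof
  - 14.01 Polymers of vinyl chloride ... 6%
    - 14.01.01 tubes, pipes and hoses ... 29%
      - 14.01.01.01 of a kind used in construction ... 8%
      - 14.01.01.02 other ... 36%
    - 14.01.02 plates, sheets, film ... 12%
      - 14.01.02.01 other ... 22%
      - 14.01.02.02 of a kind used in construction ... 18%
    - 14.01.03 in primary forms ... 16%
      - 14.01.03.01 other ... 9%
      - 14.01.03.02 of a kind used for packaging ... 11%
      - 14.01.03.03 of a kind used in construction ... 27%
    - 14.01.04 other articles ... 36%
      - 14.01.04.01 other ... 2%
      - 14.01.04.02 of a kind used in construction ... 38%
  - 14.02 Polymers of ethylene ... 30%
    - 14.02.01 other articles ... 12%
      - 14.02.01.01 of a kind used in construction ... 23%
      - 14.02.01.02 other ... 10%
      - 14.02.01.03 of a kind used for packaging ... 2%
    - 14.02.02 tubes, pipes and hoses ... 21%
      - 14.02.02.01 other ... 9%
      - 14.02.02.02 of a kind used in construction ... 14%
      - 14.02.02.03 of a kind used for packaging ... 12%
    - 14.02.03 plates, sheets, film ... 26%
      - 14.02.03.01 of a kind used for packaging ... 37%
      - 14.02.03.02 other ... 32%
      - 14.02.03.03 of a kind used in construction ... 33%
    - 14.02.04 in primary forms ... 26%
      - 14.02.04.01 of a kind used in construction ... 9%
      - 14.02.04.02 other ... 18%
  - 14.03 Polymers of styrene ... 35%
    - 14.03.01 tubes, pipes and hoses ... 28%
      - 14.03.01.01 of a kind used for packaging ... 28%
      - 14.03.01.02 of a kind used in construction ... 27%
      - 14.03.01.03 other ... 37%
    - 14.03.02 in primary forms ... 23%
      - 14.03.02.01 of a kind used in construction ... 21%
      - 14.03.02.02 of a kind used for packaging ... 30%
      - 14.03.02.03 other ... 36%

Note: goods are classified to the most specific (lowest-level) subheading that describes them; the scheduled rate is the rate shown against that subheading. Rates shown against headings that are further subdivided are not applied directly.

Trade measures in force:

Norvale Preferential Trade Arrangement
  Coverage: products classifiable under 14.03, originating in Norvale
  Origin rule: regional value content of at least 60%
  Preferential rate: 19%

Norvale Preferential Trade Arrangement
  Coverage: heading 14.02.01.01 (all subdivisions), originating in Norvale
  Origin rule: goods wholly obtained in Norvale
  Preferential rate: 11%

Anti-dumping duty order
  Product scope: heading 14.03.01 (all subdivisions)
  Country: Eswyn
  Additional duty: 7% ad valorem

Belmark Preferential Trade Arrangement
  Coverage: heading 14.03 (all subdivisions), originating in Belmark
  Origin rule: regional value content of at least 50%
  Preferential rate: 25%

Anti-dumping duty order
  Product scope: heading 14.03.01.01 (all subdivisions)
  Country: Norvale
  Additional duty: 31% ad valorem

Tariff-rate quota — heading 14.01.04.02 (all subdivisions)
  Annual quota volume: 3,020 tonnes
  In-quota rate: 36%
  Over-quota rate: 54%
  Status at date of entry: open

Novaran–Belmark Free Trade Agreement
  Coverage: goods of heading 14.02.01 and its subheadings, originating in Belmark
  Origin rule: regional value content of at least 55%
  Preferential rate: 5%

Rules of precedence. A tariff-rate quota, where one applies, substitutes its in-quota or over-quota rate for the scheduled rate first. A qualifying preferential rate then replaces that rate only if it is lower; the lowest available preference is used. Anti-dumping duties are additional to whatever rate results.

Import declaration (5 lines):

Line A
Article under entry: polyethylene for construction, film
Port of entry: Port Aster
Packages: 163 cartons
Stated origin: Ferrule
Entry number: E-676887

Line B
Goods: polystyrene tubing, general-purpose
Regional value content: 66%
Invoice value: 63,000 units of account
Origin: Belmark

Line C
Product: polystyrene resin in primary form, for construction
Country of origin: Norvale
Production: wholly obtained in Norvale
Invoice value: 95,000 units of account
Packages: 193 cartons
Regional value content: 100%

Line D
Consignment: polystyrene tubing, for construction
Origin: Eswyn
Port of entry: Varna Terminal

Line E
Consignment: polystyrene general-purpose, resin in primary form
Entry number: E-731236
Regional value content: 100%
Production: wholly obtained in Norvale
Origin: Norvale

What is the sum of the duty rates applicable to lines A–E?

130%

Line A: polyethylene → 14.02; film → 14.02.03; for construction → 14.02.03.03. Scheduled 33%. No special measure applies. → 33%.
Line B: polystyrene → 14.03; tubing → 14.03.01; general-purpose → 14.03.01.03. Scheduled 37%. Belmark agreement on 14.03: RVC ≥ 50% → 25% available; Belmark agreement on 14.02.01: 14.03.01.03 not covered; preferential 25%. → 25%.
Line C: polystyrene → 14.03; resin in primary form → 14.03.02; for construction → 14.03.02.01. Scheduled 21%. Norvale agreement on 14.03: RVC ≥ 60% → 19% available; Norvale agreement on 14.02.01.01: 14.03.02.01 not covered; preferential 19%. → 19%.
Line D: polystyrene → 14.03; tubing → 14.03.01; for construction → 14.03.01.02. Scheduled 27%. anti-dumping (Eswyn, 14.03.01): +7%; total 27% + 7% = 34%. → 34%.
Line E: polystyrene → 14.03; resin in primary form → 14.03.02; general-purpose → 14.03.02.03. Scheduled 36%. Norvale agreement on 14.03: RVC ≥ 60% → 19% available; Norvale agreement on 14.02.01.01: 14.03.02.03 not covered; preferential 19%. → 19%.
Sum: 33% + 25% + 19% + 34% + 19% = 130%.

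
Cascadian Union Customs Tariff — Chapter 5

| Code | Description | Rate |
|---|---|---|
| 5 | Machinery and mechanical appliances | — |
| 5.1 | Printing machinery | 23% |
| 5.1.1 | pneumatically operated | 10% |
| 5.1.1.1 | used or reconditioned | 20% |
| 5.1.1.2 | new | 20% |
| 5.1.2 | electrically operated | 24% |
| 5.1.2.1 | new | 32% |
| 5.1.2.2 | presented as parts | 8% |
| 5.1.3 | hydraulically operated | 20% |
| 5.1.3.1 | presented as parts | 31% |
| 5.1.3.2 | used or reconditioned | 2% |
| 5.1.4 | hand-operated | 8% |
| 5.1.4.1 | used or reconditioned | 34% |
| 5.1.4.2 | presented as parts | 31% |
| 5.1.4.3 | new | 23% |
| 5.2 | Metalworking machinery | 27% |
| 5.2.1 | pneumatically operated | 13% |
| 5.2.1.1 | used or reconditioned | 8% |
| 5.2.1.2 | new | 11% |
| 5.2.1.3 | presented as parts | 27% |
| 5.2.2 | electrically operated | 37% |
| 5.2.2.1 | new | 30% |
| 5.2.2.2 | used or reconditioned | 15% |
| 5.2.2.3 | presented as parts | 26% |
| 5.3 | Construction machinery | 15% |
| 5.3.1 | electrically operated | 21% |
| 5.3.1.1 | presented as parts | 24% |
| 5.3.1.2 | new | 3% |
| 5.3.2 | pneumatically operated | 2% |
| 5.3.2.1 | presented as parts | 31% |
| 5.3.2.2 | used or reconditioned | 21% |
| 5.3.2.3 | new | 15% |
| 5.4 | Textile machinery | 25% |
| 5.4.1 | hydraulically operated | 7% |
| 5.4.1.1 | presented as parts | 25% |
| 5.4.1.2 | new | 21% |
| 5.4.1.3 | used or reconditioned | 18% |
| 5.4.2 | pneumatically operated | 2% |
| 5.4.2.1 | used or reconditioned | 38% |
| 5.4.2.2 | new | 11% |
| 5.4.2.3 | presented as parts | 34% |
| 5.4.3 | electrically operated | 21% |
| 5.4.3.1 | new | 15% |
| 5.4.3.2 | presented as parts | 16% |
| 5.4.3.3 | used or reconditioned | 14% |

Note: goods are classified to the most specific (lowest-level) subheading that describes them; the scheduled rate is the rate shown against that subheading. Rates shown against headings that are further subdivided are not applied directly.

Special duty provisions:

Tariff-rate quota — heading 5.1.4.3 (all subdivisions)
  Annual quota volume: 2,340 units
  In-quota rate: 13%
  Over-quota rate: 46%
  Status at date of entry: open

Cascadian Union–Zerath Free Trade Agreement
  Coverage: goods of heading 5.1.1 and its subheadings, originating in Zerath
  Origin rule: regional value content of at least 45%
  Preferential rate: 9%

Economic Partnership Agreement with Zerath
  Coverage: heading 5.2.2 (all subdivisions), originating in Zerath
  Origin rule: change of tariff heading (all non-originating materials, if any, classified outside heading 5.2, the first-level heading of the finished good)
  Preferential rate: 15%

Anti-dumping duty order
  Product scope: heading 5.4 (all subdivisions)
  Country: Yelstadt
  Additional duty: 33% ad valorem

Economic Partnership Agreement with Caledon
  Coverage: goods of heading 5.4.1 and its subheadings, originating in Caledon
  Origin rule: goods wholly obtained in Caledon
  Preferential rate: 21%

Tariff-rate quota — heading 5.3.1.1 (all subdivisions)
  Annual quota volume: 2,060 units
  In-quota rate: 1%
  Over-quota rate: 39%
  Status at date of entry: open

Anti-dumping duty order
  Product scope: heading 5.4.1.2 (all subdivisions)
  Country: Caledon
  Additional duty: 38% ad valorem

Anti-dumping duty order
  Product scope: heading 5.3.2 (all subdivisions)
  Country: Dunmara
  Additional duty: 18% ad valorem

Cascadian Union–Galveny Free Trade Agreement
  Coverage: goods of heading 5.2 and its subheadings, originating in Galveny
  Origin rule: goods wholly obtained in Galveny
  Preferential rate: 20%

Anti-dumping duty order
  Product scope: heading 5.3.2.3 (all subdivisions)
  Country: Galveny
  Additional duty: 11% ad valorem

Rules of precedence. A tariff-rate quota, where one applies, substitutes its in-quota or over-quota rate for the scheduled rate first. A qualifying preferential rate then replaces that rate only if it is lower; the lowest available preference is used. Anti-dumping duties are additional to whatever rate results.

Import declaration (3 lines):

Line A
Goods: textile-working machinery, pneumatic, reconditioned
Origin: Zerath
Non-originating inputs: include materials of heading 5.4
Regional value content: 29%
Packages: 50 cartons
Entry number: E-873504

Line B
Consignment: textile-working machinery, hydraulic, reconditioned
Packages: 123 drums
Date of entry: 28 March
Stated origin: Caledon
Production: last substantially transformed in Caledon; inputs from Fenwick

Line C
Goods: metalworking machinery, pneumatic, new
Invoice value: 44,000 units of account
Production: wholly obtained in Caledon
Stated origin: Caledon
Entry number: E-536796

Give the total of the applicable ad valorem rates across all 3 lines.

Line A: textile-working → 5.4; pneumatic → 5.4.2; reconditioned → 5.4.2.1. Scheduled 38%. Zerath agreement on 5.1.1: 5.4.2.1 not covered; Zerath agreement on 5.2.2: 5.4.2.1 not covered. → 38%.
Line B: textile-working → 5.4; hydraulic → 5.4.1; reconditioned → 5.4.1.3. Scheduled 18%. Caledon agreement on 5.4.1: not wholly obtained. → 18%.
Line C: metalworking → 5.2; pneumatic → 5.2.1; new → 5.2.1.2. Scheduled 11%. Caledon agreement on 5.4.1: 5.2.1.2 not covered. → 11%.
Sum: 38% + 18% + 11% = 67%.

67%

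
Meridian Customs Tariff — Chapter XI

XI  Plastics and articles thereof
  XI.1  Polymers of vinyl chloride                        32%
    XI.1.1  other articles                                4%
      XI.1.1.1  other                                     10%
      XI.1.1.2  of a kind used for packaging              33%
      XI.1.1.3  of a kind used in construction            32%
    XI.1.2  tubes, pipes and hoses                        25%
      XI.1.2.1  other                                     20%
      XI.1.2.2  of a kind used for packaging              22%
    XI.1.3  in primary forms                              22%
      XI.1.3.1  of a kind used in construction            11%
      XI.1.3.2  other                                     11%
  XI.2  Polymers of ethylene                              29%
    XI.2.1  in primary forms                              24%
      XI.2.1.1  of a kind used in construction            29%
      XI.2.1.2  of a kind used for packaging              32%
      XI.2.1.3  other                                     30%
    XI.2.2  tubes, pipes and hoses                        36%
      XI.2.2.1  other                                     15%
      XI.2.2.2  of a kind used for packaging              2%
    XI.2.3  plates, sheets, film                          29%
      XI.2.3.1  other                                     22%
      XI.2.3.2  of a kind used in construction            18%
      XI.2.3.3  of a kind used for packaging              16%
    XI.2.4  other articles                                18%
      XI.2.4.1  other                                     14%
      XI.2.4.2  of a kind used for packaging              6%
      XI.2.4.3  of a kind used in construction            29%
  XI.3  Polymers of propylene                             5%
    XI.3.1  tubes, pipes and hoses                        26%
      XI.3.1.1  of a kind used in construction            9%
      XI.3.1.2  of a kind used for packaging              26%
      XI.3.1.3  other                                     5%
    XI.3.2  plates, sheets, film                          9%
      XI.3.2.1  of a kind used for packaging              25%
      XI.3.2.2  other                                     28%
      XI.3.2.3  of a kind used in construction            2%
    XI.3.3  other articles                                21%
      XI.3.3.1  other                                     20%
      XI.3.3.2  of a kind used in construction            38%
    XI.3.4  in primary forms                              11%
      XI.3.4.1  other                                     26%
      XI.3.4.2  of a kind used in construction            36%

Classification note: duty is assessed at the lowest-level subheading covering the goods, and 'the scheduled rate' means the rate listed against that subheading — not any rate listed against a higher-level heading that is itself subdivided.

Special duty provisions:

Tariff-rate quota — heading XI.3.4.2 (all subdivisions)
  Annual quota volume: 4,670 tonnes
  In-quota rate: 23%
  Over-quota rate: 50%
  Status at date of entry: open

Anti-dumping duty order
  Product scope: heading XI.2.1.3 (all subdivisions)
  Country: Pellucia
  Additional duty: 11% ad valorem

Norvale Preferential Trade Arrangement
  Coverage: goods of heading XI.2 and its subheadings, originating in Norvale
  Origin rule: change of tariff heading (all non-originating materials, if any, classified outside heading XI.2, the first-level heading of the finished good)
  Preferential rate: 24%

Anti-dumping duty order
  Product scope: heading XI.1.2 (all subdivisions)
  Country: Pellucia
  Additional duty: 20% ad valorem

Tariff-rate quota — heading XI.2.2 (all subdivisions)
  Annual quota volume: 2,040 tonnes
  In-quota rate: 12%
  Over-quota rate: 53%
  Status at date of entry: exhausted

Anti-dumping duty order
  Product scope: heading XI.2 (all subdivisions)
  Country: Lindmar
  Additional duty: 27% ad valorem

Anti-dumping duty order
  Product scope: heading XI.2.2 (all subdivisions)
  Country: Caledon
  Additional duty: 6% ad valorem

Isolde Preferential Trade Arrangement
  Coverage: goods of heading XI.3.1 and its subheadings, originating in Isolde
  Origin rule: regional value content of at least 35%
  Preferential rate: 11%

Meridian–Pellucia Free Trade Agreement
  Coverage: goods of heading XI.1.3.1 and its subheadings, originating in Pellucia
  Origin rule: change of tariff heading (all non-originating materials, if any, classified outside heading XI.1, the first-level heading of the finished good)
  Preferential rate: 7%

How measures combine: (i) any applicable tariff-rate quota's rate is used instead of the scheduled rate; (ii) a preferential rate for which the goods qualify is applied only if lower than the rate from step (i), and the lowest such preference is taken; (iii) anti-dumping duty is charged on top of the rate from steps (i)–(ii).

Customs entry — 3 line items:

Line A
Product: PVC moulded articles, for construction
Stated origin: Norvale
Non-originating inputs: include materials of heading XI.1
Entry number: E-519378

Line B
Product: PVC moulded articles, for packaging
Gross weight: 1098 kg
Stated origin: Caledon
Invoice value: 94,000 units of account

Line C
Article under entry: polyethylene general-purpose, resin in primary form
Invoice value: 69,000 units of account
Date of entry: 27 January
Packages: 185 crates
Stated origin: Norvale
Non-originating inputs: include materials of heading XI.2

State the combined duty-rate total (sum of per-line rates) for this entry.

Line A: PVC → XI.1; moulded articles → XI.1.1; for construction → XI.1.1.3. Scheduled 32%. Norvale agreement on XI.2: XI.1.1.3 not covered. → 32%.
Line B: PVC → XI.1; moulded articles → XI.1.1; for packaging → XI.1.1.2. Scheduled 33%. No special measure applies. → 33%.
Line C: polyethylene → XI.2; resin in primary form → XI.2.1; general-purpose → XI.2.1.3. Scheduled 30%. Norvale agreement on XI.2: CTH not met. → 30%.
Sum: 32% + 33% + 30% = 95%.

95%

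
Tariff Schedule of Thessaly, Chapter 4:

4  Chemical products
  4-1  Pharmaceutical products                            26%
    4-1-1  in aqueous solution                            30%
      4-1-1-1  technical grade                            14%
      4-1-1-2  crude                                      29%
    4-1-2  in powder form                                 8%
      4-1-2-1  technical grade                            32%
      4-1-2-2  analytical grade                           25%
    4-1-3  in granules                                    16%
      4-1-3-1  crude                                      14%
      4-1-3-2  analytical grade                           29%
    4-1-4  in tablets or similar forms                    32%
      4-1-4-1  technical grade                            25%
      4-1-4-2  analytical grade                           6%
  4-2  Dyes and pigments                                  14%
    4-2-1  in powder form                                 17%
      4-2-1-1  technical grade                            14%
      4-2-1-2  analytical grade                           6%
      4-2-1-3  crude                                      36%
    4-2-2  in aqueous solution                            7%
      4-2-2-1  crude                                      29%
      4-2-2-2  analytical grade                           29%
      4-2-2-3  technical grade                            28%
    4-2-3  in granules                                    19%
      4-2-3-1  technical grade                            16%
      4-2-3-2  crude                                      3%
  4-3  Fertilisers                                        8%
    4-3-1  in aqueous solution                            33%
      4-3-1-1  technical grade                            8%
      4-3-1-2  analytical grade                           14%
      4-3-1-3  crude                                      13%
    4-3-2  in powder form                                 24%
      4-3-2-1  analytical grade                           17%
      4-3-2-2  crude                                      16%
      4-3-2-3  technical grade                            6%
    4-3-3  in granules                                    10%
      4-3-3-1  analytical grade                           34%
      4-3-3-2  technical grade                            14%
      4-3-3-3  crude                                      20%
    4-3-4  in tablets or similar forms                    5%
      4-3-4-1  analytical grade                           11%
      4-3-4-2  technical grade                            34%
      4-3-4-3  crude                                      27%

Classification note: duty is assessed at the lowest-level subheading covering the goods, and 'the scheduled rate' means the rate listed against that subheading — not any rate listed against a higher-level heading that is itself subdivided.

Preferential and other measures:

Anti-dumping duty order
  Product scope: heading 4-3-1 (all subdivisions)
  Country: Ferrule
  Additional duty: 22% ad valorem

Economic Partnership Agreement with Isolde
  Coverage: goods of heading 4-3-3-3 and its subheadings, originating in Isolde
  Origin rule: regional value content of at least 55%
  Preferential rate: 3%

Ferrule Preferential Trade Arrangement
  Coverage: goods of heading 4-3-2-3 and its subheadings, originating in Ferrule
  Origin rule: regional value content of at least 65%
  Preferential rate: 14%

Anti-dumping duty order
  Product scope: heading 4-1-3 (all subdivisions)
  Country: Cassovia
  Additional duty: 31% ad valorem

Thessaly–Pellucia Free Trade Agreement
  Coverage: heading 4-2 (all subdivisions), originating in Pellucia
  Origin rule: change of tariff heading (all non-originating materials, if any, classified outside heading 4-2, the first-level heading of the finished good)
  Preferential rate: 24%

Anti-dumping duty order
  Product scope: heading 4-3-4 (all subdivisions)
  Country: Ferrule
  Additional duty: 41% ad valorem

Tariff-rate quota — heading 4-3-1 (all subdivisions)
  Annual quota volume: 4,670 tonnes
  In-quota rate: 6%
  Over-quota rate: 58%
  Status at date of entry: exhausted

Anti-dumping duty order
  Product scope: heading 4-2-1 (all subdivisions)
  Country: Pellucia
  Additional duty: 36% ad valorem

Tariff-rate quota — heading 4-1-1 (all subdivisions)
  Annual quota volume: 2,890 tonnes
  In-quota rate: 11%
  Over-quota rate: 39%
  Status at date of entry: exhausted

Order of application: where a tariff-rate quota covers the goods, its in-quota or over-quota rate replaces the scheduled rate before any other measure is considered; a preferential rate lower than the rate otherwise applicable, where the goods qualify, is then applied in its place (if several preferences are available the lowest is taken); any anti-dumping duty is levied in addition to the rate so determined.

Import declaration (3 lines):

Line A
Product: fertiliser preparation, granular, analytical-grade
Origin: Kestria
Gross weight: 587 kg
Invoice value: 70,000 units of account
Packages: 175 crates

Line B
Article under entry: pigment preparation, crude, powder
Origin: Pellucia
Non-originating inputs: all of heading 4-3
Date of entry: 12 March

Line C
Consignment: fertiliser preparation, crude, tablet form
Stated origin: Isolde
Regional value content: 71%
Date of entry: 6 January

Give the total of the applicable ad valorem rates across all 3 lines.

121%

Line A: fertiliser → 4-3; granular → 4-3-3; analytical-grade → 4-3-3-1. Scheduled 34%. No special measure applies. → 34%.
Line B: pigment → 4-2; powder → 4-2-1; crude → 4-2-1-3. Scheduled 36%. Pellucia agreement on 4-2: CTH met → 24% available; preferential 24%; anti-dumping (Pellucia, 4-2-1): +36%; total 24% + 36% = 60%. → 60%.
Line C: fertiliser → 4-3; tablet form → 4-3-4; crude → 4-3-4-3. Scheduled 27%. Isolde agreement on 4-3-3-3: 4-3-4-3 not covered. → 27%.
Sum: 34% + 60% + 27% = 121%.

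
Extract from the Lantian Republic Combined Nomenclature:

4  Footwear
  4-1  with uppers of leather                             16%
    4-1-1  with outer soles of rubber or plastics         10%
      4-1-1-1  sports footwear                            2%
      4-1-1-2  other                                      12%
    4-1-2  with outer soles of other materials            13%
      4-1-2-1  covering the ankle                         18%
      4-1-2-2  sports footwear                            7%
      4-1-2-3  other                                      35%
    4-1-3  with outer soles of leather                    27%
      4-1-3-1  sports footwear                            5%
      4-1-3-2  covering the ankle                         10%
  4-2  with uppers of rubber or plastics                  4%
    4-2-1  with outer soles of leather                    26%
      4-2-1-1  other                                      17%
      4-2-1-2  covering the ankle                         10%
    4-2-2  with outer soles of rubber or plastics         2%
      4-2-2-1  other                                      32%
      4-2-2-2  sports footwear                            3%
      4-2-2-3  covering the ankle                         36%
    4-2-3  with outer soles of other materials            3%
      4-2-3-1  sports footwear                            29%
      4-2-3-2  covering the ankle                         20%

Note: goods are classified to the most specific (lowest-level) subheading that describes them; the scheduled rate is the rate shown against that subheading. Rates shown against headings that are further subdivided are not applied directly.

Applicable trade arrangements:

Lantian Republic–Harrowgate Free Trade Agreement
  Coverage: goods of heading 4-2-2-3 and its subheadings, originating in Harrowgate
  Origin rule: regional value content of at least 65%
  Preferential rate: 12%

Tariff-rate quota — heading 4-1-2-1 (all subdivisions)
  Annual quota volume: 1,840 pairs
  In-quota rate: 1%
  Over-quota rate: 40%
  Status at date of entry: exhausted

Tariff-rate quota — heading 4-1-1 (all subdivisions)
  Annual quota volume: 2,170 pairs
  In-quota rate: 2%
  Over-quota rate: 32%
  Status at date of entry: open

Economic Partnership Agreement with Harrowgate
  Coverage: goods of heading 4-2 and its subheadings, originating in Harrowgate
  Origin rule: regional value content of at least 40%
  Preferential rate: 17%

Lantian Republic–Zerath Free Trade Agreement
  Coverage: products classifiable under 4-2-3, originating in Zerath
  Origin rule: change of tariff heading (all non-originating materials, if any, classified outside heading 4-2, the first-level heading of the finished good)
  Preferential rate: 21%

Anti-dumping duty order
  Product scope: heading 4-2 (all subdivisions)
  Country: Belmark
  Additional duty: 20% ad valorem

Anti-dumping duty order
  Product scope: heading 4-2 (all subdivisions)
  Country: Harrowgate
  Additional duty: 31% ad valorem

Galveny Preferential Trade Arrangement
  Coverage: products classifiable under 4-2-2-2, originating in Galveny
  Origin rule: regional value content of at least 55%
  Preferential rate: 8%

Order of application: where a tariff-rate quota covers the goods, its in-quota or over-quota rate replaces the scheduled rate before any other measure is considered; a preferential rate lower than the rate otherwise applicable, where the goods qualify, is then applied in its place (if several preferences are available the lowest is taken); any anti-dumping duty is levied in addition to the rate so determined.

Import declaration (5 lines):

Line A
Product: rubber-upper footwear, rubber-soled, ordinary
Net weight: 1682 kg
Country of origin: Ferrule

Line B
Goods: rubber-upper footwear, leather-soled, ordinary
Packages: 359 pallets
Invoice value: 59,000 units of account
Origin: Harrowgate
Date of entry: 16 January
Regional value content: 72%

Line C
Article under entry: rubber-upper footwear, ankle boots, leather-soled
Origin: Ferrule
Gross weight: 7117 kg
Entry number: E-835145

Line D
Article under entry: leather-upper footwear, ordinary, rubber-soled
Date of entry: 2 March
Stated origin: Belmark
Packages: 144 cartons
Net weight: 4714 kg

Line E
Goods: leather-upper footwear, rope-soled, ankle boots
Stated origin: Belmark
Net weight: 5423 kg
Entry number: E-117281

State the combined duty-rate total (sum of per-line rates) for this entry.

Line A: rubber-upper → 4-2; rubber-soled → 4-2-2; ordinary → 4-2-2-1. Scheduled 32%. No special measure applies. → 32%.
Line B: rubber-upper → 4-2; leather-soled → 4-2-1; ordinary → 4-2-1-1. Scheduled 17%. Harrowgate agreement on 4-2-2-3: 4-2-1-1 not covered; Harrowgate agreement on 4-2: RVC ≥ 40% → 17% available; preference 17% not lower than 17% → no reduction; anti-dumping (Harrowgate, 4-2): +31%; total 17% + 31% = 48%. → 48%.
Line C: rubber-upper → 4-2; leather-soled → 4-2-1; ankle boots → 4-2-1-2. Scheduled 10%. No special measure applies. → 10%.
Line D: leather-upper → 4-1; rubber-soled → 4-1-1; ordinary → 4-1-1-2. Scheduled 12%. quota on 4-1-1 open → in-quota 2%. → 2%.
Line E: leather-upper → 4-1; rope-soled → 4-1-2; ankle boots → 4-1-2-1. Scheduled 18%. quota on 4-1-2-1 exhausted → over-quota 40%. → 40%.
Sum: 32% + 48% + 10% + 2% + 40% = 132%.

132%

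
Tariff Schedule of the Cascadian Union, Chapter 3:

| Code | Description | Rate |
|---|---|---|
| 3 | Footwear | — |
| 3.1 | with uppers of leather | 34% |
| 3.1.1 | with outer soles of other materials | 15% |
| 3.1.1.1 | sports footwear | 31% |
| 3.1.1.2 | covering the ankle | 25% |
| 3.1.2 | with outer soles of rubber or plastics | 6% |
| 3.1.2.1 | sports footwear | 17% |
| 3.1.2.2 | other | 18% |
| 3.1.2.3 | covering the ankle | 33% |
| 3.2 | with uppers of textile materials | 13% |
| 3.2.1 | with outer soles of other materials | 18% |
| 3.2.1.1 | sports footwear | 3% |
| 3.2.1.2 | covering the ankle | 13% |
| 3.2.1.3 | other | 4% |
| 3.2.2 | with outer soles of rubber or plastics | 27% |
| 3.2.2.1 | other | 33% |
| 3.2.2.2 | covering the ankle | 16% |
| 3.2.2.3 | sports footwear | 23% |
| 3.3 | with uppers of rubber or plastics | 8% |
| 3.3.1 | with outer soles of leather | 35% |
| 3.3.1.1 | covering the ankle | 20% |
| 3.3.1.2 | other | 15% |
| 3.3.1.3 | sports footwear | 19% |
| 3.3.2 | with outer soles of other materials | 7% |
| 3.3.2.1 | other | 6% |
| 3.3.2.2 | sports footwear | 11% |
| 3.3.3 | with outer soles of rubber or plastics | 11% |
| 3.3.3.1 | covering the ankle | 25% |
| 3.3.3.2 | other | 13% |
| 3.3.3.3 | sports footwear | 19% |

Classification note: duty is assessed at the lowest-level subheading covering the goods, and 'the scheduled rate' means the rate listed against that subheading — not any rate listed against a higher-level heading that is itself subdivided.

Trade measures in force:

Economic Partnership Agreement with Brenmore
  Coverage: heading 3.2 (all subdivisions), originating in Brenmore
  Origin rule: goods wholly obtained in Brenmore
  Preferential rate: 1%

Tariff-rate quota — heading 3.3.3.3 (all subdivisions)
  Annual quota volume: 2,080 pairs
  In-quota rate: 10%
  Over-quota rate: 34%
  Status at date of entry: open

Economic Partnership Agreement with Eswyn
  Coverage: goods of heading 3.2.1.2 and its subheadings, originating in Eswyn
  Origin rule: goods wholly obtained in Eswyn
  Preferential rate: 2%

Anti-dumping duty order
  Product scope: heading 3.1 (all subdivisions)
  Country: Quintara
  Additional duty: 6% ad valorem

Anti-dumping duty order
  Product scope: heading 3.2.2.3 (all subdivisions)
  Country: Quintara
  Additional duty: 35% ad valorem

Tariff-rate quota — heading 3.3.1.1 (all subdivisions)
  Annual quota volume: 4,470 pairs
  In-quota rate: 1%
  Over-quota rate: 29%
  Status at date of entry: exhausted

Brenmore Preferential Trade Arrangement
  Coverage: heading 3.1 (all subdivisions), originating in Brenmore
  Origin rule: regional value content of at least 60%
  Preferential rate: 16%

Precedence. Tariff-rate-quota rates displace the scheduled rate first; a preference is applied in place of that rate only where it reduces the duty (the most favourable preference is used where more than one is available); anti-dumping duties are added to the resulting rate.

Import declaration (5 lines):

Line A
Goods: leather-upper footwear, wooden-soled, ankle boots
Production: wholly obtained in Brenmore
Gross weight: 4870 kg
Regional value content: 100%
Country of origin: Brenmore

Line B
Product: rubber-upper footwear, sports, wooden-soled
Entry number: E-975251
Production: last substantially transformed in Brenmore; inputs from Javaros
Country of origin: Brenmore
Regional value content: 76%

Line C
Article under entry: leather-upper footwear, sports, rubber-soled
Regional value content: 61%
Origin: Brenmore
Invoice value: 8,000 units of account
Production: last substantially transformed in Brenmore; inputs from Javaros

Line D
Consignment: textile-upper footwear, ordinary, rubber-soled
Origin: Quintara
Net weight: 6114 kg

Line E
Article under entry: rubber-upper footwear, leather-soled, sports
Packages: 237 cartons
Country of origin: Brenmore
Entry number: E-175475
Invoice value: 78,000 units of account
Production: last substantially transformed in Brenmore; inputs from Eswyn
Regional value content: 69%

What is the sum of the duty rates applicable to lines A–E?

95%

Line A: leather-upper → 3.1; wooden-soled → 3.1.1; ankle boots → 3.1.1.2. Scheduled 25%. Brenmore agreement on 3.2: 3.1.1.2 not covered; Brenmore agreement on 3.1: RVC ≥ 60% → 16% available; preferential 16%. → 16%.
Line B: rubber-upper → 3.3; wooden-soled → 3.3.2; sports → 3.3.2.2. Scheduled 11%. Brenmore agreement on 3.2: 3.3.2.2 not covered; Brenmore agreement on 3.1: 3.3.2.2 not covered. → 11%.
Line C: leather-upper → 3.1; rubber-soled → 3.1.2; sports → 3.1.2.1. Scheduled 17%. Brenmore agreement on 3.2: 3.1.2.1 not covered; Brenmore agreement on 3.1: RVC ≥ 60% → 16% available; preferential 16%. → 16%.
Line D: textile-upper → 3.2; rubber-soled → 3.2.2; ordinary → 3.2.2.1. Scheduled 33%. No special measure applies. → 33%.
Line E: rubber-upper → 3.3; leather-soled → 3.3.1; sports → 3.3.1.3. Scheduled 19%. Brenmore agreement on 3.2: 3.3.1.3 not covered; Brenmore agreement on 3.1: 3.3.1.3 not covered. → 19%.
Sum: 16% + 11% + 16% + 33% + 19% = 95%.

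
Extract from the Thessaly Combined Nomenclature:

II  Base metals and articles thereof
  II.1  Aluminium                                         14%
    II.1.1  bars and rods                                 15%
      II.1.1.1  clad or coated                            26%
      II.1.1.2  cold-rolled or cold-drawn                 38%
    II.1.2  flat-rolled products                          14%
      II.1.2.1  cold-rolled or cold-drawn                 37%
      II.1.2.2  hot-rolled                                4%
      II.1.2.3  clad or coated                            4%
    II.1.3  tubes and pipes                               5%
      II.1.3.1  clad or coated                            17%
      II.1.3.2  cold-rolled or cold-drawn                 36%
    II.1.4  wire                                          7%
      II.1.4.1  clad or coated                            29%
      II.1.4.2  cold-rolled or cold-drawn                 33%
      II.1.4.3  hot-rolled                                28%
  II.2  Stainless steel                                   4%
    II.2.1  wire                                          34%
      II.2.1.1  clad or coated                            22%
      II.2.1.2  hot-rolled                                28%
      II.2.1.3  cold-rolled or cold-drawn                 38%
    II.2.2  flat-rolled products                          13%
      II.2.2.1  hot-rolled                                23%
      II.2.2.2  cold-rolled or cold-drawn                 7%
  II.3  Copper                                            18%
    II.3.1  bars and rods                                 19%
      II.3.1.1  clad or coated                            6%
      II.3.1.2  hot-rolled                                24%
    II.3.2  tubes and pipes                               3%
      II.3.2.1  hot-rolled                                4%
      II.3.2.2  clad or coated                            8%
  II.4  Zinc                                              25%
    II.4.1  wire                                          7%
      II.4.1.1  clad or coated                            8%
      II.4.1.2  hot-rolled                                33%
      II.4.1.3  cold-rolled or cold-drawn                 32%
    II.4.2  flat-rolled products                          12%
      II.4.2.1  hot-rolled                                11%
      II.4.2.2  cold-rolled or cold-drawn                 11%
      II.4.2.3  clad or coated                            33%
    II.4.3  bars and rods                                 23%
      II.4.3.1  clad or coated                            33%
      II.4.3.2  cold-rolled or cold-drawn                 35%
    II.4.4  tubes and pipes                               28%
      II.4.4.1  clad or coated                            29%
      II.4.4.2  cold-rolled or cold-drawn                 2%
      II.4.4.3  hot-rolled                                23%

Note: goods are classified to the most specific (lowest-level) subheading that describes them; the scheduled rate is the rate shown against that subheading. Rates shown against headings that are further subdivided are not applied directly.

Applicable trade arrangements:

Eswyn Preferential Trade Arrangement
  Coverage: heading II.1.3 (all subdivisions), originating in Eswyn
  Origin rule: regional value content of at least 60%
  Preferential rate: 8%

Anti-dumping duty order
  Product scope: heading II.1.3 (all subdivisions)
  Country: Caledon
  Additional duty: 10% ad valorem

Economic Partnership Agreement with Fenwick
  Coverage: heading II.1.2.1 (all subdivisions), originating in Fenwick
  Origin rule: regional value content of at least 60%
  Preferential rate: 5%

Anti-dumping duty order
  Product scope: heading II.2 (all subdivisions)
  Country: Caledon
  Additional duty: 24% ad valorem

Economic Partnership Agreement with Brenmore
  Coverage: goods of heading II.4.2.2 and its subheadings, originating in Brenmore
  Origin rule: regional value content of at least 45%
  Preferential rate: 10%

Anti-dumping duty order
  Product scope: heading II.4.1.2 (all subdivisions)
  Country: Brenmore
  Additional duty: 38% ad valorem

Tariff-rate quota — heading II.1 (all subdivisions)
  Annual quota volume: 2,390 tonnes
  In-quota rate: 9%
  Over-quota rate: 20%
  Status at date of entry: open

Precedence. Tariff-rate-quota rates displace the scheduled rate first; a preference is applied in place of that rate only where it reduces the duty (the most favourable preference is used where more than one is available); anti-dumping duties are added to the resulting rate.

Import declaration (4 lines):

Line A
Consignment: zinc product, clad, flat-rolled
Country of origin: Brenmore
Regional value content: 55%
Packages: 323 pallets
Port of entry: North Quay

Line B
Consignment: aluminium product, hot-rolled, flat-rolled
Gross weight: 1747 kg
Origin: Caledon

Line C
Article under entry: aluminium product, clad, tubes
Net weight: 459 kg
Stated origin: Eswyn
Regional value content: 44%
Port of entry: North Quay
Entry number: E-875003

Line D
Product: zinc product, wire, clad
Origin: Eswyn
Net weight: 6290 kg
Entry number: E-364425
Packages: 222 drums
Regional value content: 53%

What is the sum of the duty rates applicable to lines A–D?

Line A: zinc → II.4; flat-rolled → II.4.2; clad → II.4.2.3. Scheduled 33%. Brenmore agreement on II.4.2.2: II.4.2.3 not covered. → 33%.
Line B: aluminium → II.1; flat-rolled → II.1.2; hot-rolled → II.1.2.2. Scheduled 4%. quota on II.1 open → in-quota 9%. → 9%.
Line C: aluminium → II.1; tubes → II.1.3; clad → II.1.3.1. Scheduled 17%. quota on II.1 open → in-quota 9%; Eswyn agreement on II.1.3: RVC < 60%. → 9%.
Line D: zinc → II.4; wire → II.4.1; clad → II.4.1.1. Scheduled 8%. Eswyn agreement on II.1.3: II.4.1.1 not covered. → 8%.
Sum: 33% + 9% + 9% + 8% = 59%.

59%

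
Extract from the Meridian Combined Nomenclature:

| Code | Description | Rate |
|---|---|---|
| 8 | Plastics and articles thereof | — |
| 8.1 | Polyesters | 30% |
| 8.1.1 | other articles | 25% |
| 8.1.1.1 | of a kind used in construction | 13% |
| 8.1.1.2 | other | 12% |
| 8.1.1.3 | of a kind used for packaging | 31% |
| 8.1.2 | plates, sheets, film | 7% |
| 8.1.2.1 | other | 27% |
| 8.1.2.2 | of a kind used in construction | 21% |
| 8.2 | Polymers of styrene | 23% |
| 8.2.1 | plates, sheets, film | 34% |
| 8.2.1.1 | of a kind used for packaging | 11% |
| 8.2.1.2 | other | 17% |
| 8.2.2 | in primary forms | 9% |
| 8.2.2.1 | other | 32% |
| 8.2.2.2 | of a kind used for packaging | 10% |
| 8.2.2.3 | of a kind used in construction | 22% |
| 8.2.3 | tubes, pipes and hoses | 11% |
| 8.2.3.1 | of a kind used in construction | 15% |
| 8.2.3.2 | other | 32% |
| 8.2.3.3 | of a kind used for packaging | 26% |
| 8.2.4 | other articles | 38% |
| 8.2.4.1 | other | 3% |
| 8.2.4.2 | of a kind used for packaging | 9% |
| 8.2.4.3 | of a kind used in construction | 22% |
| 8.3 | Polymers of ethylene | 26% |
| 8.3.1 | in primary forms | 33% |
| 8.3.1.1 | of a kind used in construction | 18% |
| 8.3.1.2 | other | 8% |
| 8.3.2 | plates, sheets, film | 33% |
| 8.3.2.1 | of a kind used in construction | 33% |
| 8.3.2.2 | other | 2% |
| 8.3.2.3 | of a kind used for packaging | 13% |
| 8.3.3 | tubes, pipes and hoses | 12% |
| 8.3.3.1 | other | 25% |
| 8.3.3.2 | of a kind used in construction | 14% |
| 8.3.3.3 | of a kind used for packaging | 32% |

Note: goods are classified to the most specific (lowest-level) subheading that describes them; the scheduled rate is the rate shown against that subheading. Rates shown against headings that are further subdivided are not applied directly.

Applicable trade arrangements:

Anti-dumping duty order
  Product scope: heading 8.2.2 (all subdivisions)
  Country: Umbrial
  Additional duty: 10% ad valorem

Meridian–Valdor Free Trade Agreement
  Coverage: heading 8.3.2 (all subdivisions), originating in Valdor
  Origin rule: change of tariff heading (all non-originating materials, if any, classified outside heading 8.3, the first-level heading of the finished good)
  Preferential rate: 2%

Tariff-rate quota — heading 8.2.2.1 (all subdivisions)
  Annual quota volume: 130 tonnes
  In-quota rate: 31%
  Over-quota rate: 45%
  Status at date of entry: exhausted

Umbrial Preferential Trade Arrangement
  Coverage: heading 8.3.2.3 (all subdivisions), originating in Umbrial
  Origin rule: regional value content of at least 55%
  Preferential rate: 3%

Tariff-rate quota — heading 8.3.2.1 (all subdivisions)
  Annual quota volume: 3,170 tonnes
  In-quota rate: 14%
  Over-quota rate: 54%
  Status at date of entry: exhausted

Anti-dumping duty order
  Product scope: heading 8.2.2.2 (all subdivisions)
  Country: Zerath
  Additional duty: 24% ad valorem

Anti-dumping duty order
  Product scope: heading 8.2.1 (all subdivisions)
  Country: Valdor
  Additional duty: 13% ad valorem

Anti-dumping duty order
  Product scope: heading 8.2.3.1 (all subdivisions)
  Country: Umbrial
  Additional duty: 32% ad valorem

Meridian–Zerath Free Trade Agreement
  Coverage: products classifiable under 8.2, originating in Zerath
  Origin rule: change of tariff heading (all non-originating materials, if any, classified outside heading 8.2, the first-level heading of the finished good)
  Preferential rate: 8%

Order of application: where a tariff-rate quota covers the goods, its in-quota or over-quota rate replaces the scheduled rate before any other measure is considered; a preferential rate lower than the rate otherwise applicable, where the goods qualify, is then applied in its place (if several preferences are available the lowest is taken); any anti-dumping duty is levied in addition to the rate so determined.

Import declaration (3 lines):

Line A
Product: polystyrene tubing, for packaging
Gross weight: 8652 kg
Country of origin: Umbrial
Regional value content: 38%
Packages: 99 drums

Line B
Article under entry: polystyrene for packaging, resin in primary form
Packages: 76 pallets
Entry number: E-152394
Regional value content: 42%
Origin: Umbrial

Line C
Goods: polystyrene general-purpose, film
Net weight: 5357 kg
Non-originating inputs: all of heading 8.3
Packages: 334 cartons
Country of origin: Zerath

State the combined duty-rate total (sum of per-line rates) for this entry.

54%

Line A: polystyrene → 8.2; tubing → 8.2.3; for packaging → 8.2.3.3. Scheduled 26%. Umbrial agreement on 8.3.2.3: 8.2.3.3 not covered. → 26%.
Line B: polystyrene → 8.2; resin in primary form → 8.2.2; for packaging → 8.2.2.2. Scheduled 10%. Umbrial agreement on 8.3.2.3: 8.2.2.2 not covered; anti-dumping (Umbrial, 8.2.2): +10%; total 10% + 10% = 20%. → 20%.
Line C: polystyrene → 8.2; film → 8.2.1; general-purpose → 8.2.1.2. Scheduled 17%. Zerath agreement on 8.2: CTH met → 8% available; preferential 8%. → 8%.
Sum: 26% + 20% + 8% = 54%.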